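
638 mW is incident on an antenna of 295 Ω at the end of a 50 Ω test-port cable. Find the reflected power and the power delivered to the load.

P_reflected ≈ 322 mW; P_delivered ≈ 316 mW

Γ = (295 − 50)/(295 + 50) = 0.71
|Γ|² = 0.504
P_refl = |Γ|²·P_inc = 322 mW, P_del = (1 − |Γ|²)·P_inc = 316 mW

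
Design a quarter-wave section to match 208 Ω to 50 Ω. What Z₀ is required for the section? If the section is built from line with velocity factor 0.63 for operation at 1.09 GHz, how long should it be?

Z_qwt ≈ 102 Ω; length ≈ 4.33 cm

Z_qwt = √(Z_0·R_L) = √(50 × 208) = √10400
λ = 0.63·c/f = 0.173 m, so l = λ/4 = 0.0433 m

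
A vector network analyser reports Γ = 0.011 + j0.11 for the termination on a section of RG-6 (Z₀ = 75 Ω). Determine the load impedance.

Z_L = Z_0·(1 + Γ)/(1 − Γ) = 75·(1.01 + j0.11)/(0.989 − j0.11)

Z_L ≈ 74.8 + j16.7 Ω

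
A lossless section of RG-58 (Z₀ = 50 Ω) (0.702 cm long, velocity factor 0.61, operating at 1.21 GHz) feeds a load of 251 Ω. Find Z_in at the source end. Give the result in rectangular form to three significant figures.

Z_in ≈ 83.6 − j111 Ω

λ = v/f = 0.61·c / 1.21 GHz = 0.151 m
βl = 2π·l/λ = 2π × 0.0464 = 16.7°
tan(βl) = tan(16.7°) = 0.3
Z_in = Z_0·(Z_L + jZ_0·tanβl)/(Z_0 + jZ_L·tanβl)
     = 50·(251 + j15)/(50 + j75.4)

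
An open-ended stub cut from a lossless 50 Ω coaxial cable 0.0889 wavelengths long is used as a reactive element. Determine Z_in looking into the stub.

Z_in ≈ −j80 Ω

βl = 2π × 0.0889 = 32°
tan(βl) = 0.625
For an open-ended stub, Z_in = −jZ_0·cot(βl) = −jZ_0/tan(βl)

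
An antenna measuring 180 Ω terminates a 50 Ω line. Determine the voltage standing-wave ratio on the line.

For a purely resistive load, VSWR = R_L/Z_0 or Z_0/R_L (whichever > 1) = 180/50

VSWR ≈ 3.6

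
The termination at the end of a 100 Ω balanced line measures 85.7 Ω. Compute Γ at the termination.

Γ = (Z_L − Z_0)/(Z_L + Z_0) = (85.7 − 100)/(85.7 + 100) = -14.3/185.7

Γ = -0.077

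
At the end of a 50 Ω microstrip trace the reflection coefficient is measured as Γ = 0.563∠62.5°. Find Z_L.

Z_L ≈ 42.8 + j62.7 Ω

Z_L = Z_0·(1 + Γ)/(1 − Γ) = 50·(1.26 + j0.499)/(0.74 − j0.499)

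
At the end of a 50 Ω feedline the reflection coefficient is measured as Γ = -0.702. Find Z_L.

Z_L = Z_0·(1 + Γ)/(1 − Γ) = 50·(0.298)/(1.7)

Z_L ≈ 8.75 Ω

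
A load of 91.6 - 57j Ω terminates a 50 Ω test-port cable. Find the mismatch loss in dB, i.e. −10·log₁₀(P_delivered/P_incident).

Γ = (41.6 − j57)/(141.6 − j57), |Γ| = 0.462
|Γ|² = 0.214, so P_del/P_inc = 1 − |Γ|² = 0.786
ML = −10·log₁₀(1 − |Γ|²)

mismatch loss ≈ 1.04 dB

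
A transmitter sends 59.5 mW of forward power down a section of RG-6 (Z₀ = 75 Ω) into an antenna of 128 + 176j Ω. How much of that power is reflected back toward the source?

P_reflected ≈ 27.8 mW

|Γ| = |(53 + j176)/(203 + j176)| = 0.684
|Γ|² = 0.468
P_refl = |Γ|²·P_inc = 27.8 mW, P_del = (1 − |Γ|²)·P_inc = 31.7 mW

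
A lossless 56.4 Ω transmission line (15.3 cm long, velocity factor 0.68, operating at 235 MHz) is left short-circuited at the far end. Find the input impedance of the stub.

λ = v/f = 0.68·c / 235 MHz = 0.868 m
βl = 2π·l/λ = 2π × 0.176 = 63.4°
tan(βl) = 2
For a short-circuited stub, Z_in = jZ_0·tan(βl)

Z_in ≈ +j113 Ω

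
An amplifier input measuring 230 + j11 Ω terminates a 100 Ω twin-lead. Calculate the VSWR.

Γ = (Z_L − Z_0)/(Z_L + Z_0) = (130 + j11)/(330 + j11)
|Γ| = 130/330 = 0.395
VSWR = (1 + |Γ|)/(1 − |Γ|) = 1.4/0.605

VSWR ≈ 2.31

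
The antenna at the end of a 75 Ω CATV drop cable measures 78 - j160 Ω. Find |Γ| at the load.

|Γ| ≈ 0.723

Γ = (Z_L − Z_0)/(Z_L + Z_0) = (3 − j160)/(153 − j160)
|Γ| = 160/221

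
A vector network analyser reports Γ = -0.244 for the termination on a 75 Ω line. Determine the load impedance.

Z_L ≈ 45.6 Ω

Z_L = Z_0·(1 + Γ)/(1 − Γ) = 75·(0.756)/(1.24)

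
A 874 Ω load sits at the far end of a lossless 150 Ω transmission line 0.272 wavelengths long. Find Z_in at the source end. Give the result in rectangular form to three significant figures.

Z_in ≈ 26.2 + j20.2 Ω

βl = 2π × 0.272 = 97.9°
tan(βl) = tan(97.9°) = -7.19
Z_in = Z_0·(Z_L + jZ_0·tanβl)/(Z_0 + jZ_L·tanβl)
     = 150·(874 − j1080)/(150 − j6280)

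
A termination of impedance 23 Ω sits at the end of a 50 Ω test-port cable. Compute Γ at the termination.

Γ = (Z_L − Z_0)/(Z_L + Z_0) = (23 − 50)/(23 + 50) = -27/73

Γ = -0.37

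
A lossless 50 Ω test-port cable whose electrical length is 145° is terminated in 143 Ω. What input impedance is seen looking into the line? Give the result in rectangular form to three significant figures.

tan(βl) = tan(145°) = -0.7
Z_in = Z_0·(Z_L + jZ_0·tanβl)/(Z_0 + jZ_L·tanβl)
     = 50·(143 − j35)/(50 − j100)

Z_in ≈ 42.5 + j50.2 Ω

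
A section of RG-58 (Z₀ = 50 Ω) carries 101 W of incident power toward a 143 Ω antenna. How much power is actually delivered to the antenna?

Γ = (143 − 50)/(143 + 50) = 0.482
|Γ|² = 0.232
P_refl = |Γ|²·P_inc = 23.5 W, P_del = (1 − |Γ|²)·P_inc = 77.5 W

P_delivered ≈ 77.5 W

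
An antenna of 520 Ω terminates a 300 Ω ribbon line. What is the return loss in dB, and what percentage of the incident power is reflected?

RL ≈ 11.4 dB; 7.2% of incident power reflected

Γ = (520 − 300)/(520 + 300) = 0.268
RL = −20·log₁₀(0.268) = 11.4 dB
P_refl/P_inc = |Γ|² = 0.072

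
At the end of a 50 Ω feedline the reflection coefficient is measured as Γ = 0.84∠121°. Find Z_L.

Z_L = Z_0·(1 + Γ)/(1 − Γ) = 50·(0.567 + j0.72)/(1.43 − j0.72)

Z_L ≈ 5.73 + j28 Ω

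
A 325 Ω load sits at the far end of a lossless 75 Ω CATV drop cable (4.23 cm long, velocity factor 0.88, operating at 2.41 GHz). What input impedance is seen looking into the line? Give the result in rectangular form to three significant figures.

Z_in ≈ 37.6 + j76.3 Ω

λ = v/f = 0.88·c / 2.41 GHz = 0.11 m
βl = 2π·l/λ = 2π × 0.386 = 139°
tan(βl) = tan(139°) = -0.869
Z_in = Z_0·(Z_L + jZ_0·tanβl)/(Z_0 + jZ_L·tanβl)
     = 75·(325 − j65.2)/(75 − j282)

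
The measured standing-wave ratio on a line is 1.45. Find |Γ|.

|Γ| ≈ 0.184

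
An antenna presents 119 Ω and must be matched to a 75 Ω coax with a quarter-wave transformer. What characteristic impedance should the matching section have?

Z_qwt ≈ 94.5 Ω

Z_qwt = √(Z_0·R_L) = √(75 × 119) = √8925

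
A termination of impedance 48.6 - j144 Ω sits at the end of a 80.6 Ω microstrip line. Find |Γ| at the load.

Γ = (Z_L − Z_0)/(Z_L + Z_0) = (-32 − j144)/(129.2 − j144)
|Γ| = 148/193

|Γ| ≈ 0.762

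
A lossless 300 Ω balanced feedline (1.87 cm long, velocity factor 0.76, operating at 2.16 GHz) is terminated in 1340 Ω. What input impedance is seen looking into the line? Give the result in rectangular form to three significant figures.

λ = v/f = 0.76·c / 2.16 GHz = 0.106 m
βl = 2π·l/λ = 2π × 0.177 = 63.8°
tan(βl) = tan(63.8°) = 2.03
Z_in = Z_0·(Z_L + jZ_0·tanβl)/(Z_0 + jZ_L·tanβl)
     = 300·(1340 + j609)/(300 + j2720)

Z_in ≈ 82.5 − j139 Ω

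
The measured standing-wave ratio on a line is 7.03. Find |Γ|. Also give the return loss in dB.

|Γ| ≈ 0.751; return loss ≈ 2.49 dB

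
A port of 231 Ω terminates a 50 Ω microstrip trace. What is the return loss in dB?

RL ≈ 3.82 dB

Γ = (231 − 50)/(231 + 50) = 0.644
RL = −20·log₁₀|Γ| = −20·log₁₀(0.644)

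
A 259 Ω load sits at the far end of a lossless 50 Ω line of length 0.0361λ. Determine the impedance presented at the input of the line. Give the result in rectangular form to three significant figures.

βl = 2π × 0.0361 = 13°
tan(βl) = tan(13°) = 0.231
Z_in = Z_0·(Z_L + jZ_0·tanβl)/(Z_0 + jZ_L·tanβl)
     = 50·(259 + j11.5)/(50 + j59.8)

Z_in ≈ 112 − j123 Ω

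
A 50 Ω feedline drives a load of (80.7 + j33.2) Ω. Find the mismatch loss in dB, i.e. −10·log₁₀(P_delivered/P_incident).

Γ = (30.7 + j33.2)/(130.7 + j33.2), |Γ| = 0.335
|Γ|² = 0.112, so P_del/P_inc = 1 − |Γ|² = 0.888
ML = −10·log₁₀(1 − |Γ|²)

mismatch loss ≈ 0.518 dB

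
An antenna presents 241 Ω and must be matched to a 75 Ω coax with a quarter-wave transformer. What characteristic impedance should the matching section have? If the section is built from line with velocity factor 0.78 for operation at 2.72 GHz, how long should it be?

Z_qwt = √(Z_0·R_L) = √(75 × 241) = √18080
λ = 0.78·c/f = 0.086 m, so l = λ/4 = 0.0215 m

Z_qwt ≈ 134 Ω; length ≈ 2.15 cm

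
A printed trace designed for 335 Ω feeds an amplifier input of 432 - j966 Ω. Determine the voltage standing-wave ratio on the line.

VSWR ≈ 8.39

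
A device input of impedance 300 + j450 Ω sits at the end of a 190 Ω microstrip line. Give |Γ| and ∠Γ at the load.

Γ ≈ 0.696 ∠ 33.7°

Γ = (Z_L − Z_0)/(Z_L + Z_0) = (110 + j450)/(490 + j450)
|Γ| = 463/665 = 0.696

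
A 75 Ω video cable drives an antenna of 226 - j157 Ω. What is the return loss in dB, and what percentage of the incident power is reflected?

RL ≈ 3.85 dB; 41.2% of incident power reflected

Γ = (151 − j157)/(301 − j157), |Γ| = 0.642
RL = −20·log₁₀(0.642) = 3.85 dB
P_refl/P_inc = |Γ|² = 0.412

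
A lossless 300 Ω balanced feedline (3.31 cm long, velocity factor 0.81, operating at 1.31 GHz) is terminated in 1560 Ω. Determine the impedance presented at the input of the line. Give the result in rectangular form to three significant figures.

λ = v/f = 0.81·c / 1.31 GHz = 0.185 m
βl = 2π·l/λ = 2π × 0.178 = 64.2°
tan(βl) = tan(64.2°) = 2.07
Z_in = Z_0·(Z_L + jZ_0·tanβl)/(Z_0 + jZ_L·tanβl)
     = 300·(1560 + j622)/(300 + j3230)

Z_in ≈ 70.5 − j138 Ω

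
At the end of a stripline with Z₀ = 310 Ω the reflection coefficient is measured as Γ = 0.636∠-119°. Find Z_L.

Z_L = Z_0·(1 + Γ)/(1 − Γ) = 310·(0.692 − j0.556)/(1.31 + j0.556)

Z_L ≈ 91.3 − j171 Ω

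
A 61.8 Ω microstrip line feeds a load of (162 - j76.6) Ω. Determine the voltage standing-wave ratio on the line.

VSWR ≈ 3.28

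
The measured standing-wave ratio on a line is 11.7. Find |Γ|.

|Γ| = (S − 1)/(S + 1) = (11.7 − 1)/(11.7 + 1) = 10.7/12.7

|Γ| ≈ 0.843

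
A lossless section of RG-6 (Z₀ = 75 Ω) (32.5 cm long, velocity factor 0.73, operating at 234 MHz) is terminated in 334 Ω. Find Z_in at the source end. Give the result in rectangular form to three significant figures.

Z_in ≈ 24.5 + j48.7 Ω

λ = v/f = 0.73·c / 234 MHz = 0.936 m
βl = 2π·l/λ = 2π × 0.347 = 125°
tan(βl) = tan(125°) = -1.43
Z_in = Z_0·(Z_L + jZ_0·tanβl)/(Z_0 + jZ_L·tanβl)
     = 75·(334 − j107)/(75 − j477)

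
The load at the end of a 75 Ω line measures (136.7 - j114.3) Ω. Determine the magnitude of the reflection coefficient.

Γ = (Z_L − Z_0)/(Z_L + Z_0) = (61.7 − j114.3)/(211.7 − j114.3)
|Γ| = 130/241

|Γ| ≈ 0.54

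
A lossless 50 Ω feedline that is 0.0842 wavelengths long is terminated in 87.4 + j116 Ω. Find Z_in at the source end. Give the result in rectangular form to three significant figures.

βl = 2π × 0.0842 = 30.3°
tan(βl) = tan(30.3°) = 0.585
Z_in = Z_0·(Z_L + jZ_0·tanβl)/(Z_0 + jZ_L·tanβl)
     = 50·(87.4 + j145)/(-17.8 + j51.1)

Z_in ≈ 100 − j120 Ω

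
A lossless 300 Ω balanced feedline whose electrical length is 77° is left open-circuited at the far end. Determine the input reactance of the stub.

X_in ≈ -69.3 Ω (capacitive)

tan(βl) = 4.33
For an open-circuited stub, Z_in = −jZ_0·cot(βl) = −jZ_0/tan(βl)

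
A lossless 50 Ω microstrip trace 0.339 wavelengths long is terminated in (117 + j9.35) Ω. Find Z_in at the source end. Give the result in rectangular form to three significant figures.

Z_in ≈ 26.5 + j22.1 Ω

βl = 2π × 0.339 = 122°
tan(βl) = tan(122°) = -1.6
Z_in = Z_0·(Z_L + jZ_0·tanβl)/(Z_0 + jZ_L·tanβl)
     = 50·(117 − j70.5)/(64.9 − j187)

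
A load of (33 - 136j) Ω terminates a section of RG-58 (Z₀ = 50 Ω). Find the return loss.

Γ = (-17 − j136)/(83 − j136), |Γ| = 0.86
RL = −20·log₁₀|Γ| = −20·log₁₀(0.86)

RL ≈ 1.31 dB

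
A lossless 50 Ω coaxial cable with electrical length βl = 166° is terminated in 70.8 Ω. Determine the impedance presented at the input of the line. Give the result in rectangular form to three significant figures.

Z_in ≈ 66.9 + j11.1 Ω

tan(βl) = tan(166°) = -0.249
Z_in = Z_0·(Z_L + jZ_0·tanβl)/(Z_0 + jZ_L·tanβl)
     = 50·(70.8 − j12.5)/(50 − j17.7)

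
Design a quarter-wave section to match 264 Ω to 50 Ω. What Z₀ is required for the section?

Z_qwt = √(Z_0·R_L) = √(50 × 264) = √13200

Z_qwt ≈ 115 Ω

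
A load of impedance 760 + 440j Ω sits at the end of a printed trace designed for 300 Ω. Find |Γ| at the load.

|Γ| ≈ 0.555

Γ = (Z_L − Z_0)/(Z_L + Z_0) = (460 + j440)/(1060 + j440)
|Γ| = 637/1150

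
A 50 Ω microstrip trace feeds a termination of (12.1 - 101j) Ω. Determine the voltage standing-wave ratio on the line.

VSWR ≈ 21.2

Γ = (Z_L − Z_0)/(Z_L + Z_0) = (-37.9 − j101)/(62.1 − j101)
|Γ| = 108/119 = 0.91
VSWR = (1 + |Γ|)/(1 − |Γ|) = 1.91/0.0901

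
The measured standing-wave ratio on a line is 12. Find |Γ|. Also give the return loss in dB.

|Γ| = (S − 1)/(S + 1) = (12 − 1)/(12 + 1) = 11/13
RL = −20·log₁₀|Γ| = −20·log₁₀(0.846)

|Γ| ≈ 0.846; return loss ≈ 1.45 dB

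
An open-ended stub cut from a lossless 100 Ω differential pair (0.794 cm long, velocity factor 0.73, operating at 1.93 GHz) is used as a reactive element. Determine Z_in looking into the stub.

Z_in ≈ −j213 Ω

λ = v/f = 0.73·c / 1.93 GHz = 0.113 m
βl = 2π·l/λ = 2π × 0.07 = 25.2°
tan(βl) = 0.47
For an open-ended stub, Z_in = −jZ_0·cot(βl) = −jZ_0/tan(βl)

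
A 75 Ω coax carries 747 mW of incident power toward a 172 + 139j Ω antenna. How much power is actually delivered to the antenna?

P_delivered ≈ 480 mW

|Γ| = |(97 + j139)/(247 + j139)| = 0.598
|Γ|² = 0.358
P_refl = |Γ|²·P_inc = 267 mW, P_del = (1 − |Γ|²)·P_inc = 480 mW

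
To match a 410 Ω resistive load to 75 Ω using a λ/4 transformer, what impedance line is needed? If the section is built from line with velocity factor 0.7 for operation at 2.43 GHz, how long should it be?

Z_qwt = √(Z_0·R_L) = √(75 × 410) = √30750
λ = 0.7·c/f = 0.0864 m, so l = λ/4 = 0.0216 m

Z_qwt ≈ 175 Ω; length ≈ 2.16 cm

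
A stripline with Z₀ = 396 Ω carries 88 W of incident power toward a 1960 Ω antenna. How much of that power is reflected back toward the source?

P_reflected ≈ 38.8 W

Γ = (1960 − 396)/(1960 + 396) = 0.664
|Γ|² = 0.441
P_refl = |Γ|²·P_inc = 38.8 W, P_del = (1 − |Γ|²)·P_inc = 49.2 W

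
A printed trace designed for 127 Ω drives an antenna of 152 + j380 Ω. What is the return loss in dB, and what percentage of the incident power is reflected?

Γ = (25 + j380)/(279 + j380), |Γ| = 0.808
RL = −20·log₁₀(0.808) = 1.85 dB
P_refl/P_inc = |Γ|² = 0.653

RL ≈ 1.85 dB; 65.3% of incident power reflected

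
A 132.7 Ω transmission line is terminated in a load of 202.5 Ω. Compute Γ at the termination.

Γ = 0.208

Γ = (Z_L − Z_0)/(Z_L + Z_0) = (202.5 − 132.7)/(202.5 + 132.7) = 69.8/335.2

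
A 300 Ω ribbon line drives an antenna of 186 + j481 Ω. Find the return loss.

RL ≈ 2.82 dB

Γ = (-114 + j481)/(486 + j481), |Γ| = 0.723
RL = −20·log₁₀|Γ| = −20·log₁₀(0.723)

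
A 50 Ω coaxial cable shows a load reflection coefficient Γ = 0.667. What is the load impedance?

Z_L = Z_0·(1 + Γ)/(1 − Γ) = 50·(1.67)/(0.333)

Z_L ≈ 250 Ω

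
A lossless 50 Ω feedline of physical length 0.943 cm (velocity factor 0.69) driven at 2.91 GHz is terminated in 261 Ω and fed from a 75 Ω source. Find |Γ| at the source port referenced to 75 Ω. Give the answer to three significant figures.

λ = v/f = 0.69·c / 2.91 GHz = 0.0711 m
βl = 2π·l/λ = 2π × 0.133 = 47.7°
tan(βl) = 1.1
Z_in = Z_0·(Z_L + jZ_0·tanβl)/(Z_0 + jZ_L·tanβl) = 17 − j42.5 Ω
Γ_s = (Z_in − Z_s)/(Z_in + Z_s) = (-58 − j42.5)/(92 − j42.5), |Γ_s| = 0.71

|Γ| ≈ 0.71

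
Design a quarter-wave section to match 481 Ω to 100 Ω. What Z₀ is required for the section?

Z_qwt = √(Z_0·R_L) = √(100 × 481) = √48100

Z_qwt ≈ 219 Ω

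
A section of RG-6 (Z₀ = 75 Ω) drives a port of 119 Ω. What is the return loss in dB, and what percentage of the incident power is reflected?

RL ≈ 12.9 dB; 5.14% of incident power reflected

Γ = (119 − 75)/(119 + 75) = 0.227
RL = −20·log₁₀(0.227) = 12.9 dB
P_refl/P_inc = |Γ|² = 0.0514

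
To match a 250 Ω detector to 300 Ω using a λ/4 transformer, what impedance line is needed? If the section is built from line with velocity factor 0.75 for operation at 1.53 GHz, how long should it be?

Z_qwt = √(Z_0·R_L) = √(300 × 250) = √75000
λ = 0.75·c/f = 0.147 m, so l = λ/4 = 0.0368 m

Z_qwt ≈ 274 Ω; length ≈ 3.68 cm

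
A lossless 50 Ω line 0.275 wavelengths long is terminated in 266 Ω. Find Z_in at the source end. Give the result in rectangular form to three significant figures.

Z_in ≈ 9.63 + j7.63 Ω

βl = 2π × 0.275 = 99°
tan(βl) = tan(99°) = -6.31
Z_in = Z_0·(Z_L + jZ_0·tanβl)/(Z_0 + jZ_L·tanβl)
     = 50·(266 − j316)/(50 − j1680)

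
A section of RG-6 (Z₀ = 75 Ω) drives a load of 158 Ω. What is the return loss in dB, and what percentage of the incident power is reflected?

RL ≈ 8.97 dB; 12.7% of incident power reflected

Γ = (158 − 75)/(158 + 75) = 0.356
RL = −20·log₁₀(0.356) = 8.97 dB
P_refl/P_inc = |Γ|² = 0.127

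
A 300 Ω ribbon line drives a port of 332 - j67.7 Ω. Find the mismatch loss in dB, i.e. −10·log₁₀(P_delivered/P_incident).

mismatch loss ≈ 0.0607 dB

Γ = (32 − j67.7)/(632 − j67.7), |Γ| = 0.118
|Γ|² = 0.0139, so P_del/P_inc = 1 − |Γ|² = 0.986
ML = −10·log₁₀(1 − |Γ|²)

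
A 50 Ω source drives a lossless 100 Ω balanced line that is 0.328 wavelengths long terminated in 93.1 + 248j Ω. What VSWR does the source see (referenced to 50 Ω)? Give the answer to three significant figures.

βl = 2π × 0.328 = 118°
tan(βl) = -1.87
Z_in = Z_0·(Z_L + jZ_0·tanβl)/(Z_0 + jZ_L·tanβl) = 12 + j14.4 Ω
Γ_s = (Z_in − Z_s)/(Z_in + Z_s) = (-38 + j14.4)/(62 + j14.4), |Γ_s| = 0.638
VSWR = (1 + |Γ_s|)/(1 − |Γ_s|)

VSWR ≈ 4.53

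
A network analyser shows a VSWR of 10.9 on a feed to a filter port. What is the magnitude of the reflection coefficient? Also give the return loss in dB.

|Γ| = (S − 1)/(S + 1) = (10.9 − 1)/(10.9 + 1) = 9.9/11.9
RL = −20·log₁₀|Γ| = −20·log₁₀(0.832)

|Γ| ≈ 0.832; return loss ≈ 1.6 dB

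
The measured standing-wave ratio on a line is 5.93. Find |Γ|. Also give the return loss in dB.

|Γ| ≈ 0.711; return loss ≈ 2.96 dB

|Γ| = (S − 1)/(S + 1) = (5.93 − 1)/(5.93 + 1) = 4.93/6.93
RL = −20·log₁₀|Γ| = −20·log₁₀(0.711)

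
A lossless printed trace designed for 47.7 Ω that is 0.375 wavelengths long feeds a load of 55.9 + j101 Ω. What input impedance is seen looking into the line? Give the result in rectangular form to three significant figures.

Z_in ≈ 10.1 + j20.9 Ω

βl = 2π × 0.375 = 135°
tan(βl) = tan(135°) = -1
Z_in = Z_0·(Z_L + jZ_0·tanβl)/(Z_0 + jZ_L·tanβl)
     = 47.7·(55.9 + j53.3)/(149 − j55.9)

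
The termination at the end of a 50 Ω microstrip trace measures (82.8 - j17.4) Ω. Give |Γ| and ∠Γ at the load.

Γ = (Z_L − Z_0)/(Z_L + Z_0) = (32.8 − j17.4)/(132.8 − j17.4)
|Γ| = 37.1/134 = 0.277

Γ ≈ 0.277 ∠ -20.5°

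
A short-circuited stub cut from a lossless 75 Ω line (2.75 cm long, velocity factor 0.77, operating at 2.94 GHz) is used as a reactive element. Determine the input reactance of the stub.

λ = v/f = 0.77·c / 2.94 GHz = 0.0786 m
βl = 2π·l/λ = 2π × 0.35 = 126°
tan(βl) = -1.38
For a short-circuited stub, Z_in = jZ_0·tan(βl)

X_in ≈ -103 Ω (capacitive)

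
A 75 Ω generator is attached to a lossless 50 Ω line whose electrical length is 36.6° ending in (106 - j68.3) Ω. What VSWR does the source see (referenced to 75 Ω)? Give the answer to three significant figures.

VSWR ≈ 3.7

tan(βl) = 0.743
Z_in = Z_0·(Z_L + jZ_0·tanβl)/(Z_0 + jZ_L·tanβl) = 25.2 − j35.1 Ω
Γ_s = (Z_in − Z_s)/(Z_in + Z_s) = (-49.8 − j35.1)/(100 − j35.1), |Γ_s| = 0.575
VSWR = (1 + |Γ_s|)/(1 − |Γ_s|)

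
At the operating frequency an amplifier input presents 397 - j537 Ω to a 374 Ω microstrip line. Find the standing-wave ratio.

Γ = (Z_L − Z_0)/(Z_L + Z_0) = (23 − j537)/(771 − j537)
|Γ| = 537/940 = 0.572
VSWR = (1 + |Γ|)/(1 − |Γ|) = 1.57/0.428

VSWR ≈ 3.67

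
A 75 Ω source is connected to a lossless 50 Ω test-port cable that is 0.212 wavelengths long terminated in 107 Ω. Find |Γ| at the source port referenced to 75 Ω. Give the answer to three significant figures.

|Γ| ≈ 0.515

βl = 2π × 0.212 = 76.3°
tan(βl) = 4.11
Z_in = Z_0·(Z_L + jZ_0·tanβl)/(Z_0 + jZ_L·tanβl) = 24.4 − j9.39 Ω
Γ_s = (Z_in − Z_s)/(Z_in + Z_s) = (-50.6 − j9.39)/(99.4 − j9.39), |Γ_s| = 0.515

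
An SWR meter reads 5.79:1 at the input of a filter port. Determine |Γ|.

|Γ| ≈ 0.705

|Γ| = (S − 1)/(S + 1) = (5.79 − 1)/(5.79 + 1) = 4.79/6.79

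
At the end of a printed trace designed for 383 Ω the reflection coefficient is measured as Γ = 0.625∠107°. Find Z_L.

Z_L ≈ 133 + j261 Ω

Z_L = Z_0·(1 + Γ)/(1 − Γ) = 383·(0.817 + j0.598)/(1.18 − j0.598)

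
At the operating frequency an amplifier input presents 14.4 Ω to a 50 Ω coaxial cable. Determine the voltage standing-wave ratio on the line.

For a purely resistive load, VSWR = R_L/Z_0 or Z_0/R_L (whichever > 1) = 50/14.4

VSWR ≈ 3.47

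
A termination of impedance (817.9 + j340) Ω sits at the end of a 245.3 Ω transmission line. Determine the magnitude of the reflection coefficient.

|Γ| ≈ 0.597

Γ = (Z_L − Z_0)/(Z_L + Z_0) = (572.6 + j340)/(1063 + j340)
|Γ| = 666/1120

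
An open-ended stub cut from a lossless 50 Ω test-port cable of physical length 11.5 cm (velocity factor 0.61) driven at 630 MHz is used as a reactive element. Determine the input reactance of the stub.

X_in ≈ 65.2 Ω (inductive)

λ = v/f = 0.61·c / 630 MHz = 0.29 m
βl = 2π·l/λ = 2π × 0.396 = 143°
tan(βl) = -0.767
For an open-ended stub, Z_in = −jZ_0·cot(βl) = −jZ_0/tan(βl)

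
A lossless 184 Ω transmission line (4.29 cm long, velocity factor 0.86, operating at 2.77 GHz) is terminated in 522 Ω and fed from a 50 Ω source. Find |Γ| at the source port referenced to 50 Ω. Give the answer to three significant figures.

λ = v/f = 0.86·c / 2.77 GHz = 0.0931 m
βl = 2π·l/λ = 2π × 0.461 = 166°
tan(βl) = -0.253
Z_in = Z_0·(Z_L + jZ_0·tanβl)/(Z_0 + jZ_L·tanβl) = 367 + j216 Ω
Γ_s = (Z_in − Z_s)/(Z_in + Z_s) = (317 + j216)/(417 + j216), |Γ_s| = 0.817

|Γ| ≈ 0.817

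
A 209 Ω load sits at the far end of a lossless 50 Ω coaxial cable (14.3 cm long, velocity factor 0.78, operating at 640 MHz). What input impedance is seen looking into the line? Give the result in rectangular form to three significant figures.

Z_in ≈ 27.6 + j53.2 Ω

λ = v/f = 0.78·c / 640 MHz = 0.366 m
βl = 2π·l/λ = 2π × 0.391 = 141°
tan(βl) = tan(141°) = -0.816
Z_in = Z_0·(Z_L + jZ_0·tanβl)/(Z_0 + jZ_L·tanβl)
     = 50·(209 − j40.8)/(50 − j170)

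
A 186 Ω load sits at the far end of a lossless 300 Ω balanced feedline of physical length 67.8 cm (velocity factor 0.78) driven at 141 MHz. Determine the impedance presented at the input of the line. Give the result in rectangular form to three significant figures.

λ = v/f = 0.78·c / 141 MHz = 1.66 m
βl = 2π·l/λ = 2π × 0.409 = 147°
tan(βl) = tan(147°) = -0.648
Z_in = Z_0·(Z_L + jZ_0·tanβl)/(Z_0 + jZ_L·tanβl)
     = 300·(186 − j194)/(300 − j120)

Z_in ≈ 227 − j103 Ω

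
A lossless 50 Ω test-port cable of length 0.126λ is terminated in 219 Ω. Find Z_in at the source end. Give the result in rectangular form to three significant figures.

βl = 2π × 0.126 = 45.4°
tan(βl) = tan(45.4°) = 1.01
Z_in = Z_0·(Z_L + jZ_0·tanβl)/(Z_0 + jZ_L·tanβl)
     = 50·(219 + j50.6)/(50 + j222)

Z_in ≈ 21.5 − j44.5 Ω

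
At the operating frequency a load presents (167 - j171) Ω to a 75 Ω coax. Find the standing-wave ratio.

Γ = (Z_L − Z_0)/(Z_L + Z_0) = (92 − j171)/(242 − j171)
|Γ| = 194/296 = 0.655
VSWR = (1 + |Γ|)/(1 − |Γ|) = 1.66/0.345

VSWR ≈ 4.8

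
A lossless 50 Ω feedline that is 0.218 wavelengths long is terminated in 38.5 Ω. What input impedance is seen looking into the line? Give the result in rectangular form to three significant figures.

βl = 2π × 0.218 = 78.5°
tan(βl) = tan(78.5°) = 4.91
Z_in = Z_0·(Z_L + jZ_0·tanβl)/(Z_0 + jZ_L·tanβl)
     = 50·(38.5 + j245)/(50 + j189)

Z_in ≈ 63.2 + j6.54 Ω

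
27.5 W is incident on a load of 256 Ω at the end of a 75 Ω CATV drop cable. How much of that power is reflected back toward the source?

P_reflected ≈ 8.22 W

Γ = (256 − 75)/(256 + 75) = 0.547
|Γ|² = 0.299
P_refl = |Γ|²·P_inc = 8.22 W, P_del = (1 − |Γ|²)·P_inc = 19.3 W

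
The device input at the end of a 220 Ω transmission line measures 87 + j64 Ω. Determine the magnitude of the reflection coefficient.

Γ = (Z_L − Z_0)/(Z_L + Z_0) = (-133 + j64)/(307 + j64)
|Γ| = 148/314

|Γ| ≈ 0.471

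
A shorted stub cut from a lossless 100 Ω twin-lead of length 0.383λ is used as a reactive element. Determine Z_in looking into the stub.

βl = 2π × 0.383 = 138°
tan(βl) = -0.904
For a shorted stub, Z_in = jZ_0·tan(βl)

Z_in ≈ −j90.4 Ω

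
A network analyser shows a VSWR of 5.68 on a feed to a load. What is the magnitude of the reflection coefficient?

|Γ| ≈ 0.701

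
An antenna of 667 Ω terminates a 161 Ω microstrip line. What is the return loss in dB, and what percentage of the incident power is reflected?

RL ≈ 4.28 dB; 37.3% of incident power reflected

Γ = (667 − 161)/(667 + 161) = 0.611
RL = −20·log₁₀(0.611) = 4.28 dB
P_refl/P_inc = |Γ|² = 0.373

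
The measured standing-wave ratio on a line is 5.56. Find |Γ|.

|Γ| = (S − 1)/(S + 1) = (5.56 − 1)/(5.56 + 1) = 4.56/6.56

|Γ| ≈ 0.695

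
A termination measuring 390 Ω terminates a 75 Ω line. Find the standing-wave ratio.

Γ = (390 − 75)/(390 + 75) = 0.677
VSWR = (1 + 0.677)/(1 − 0.677)

VSWR ≈ 5.2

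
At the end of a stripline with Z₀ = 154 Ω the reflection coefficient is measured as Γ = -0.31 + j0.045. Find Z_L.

Z_L ≈ 80.8 + j8.07 Ω

Z_L = Z_0·(1 + Γ)/(1 − Γ) = 154·(0.69 + j0.045)/(1.31 − j0.045)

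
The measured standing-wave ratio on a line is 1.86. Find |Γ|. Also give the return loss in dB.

|Γ| = (S − 1)/(S + 1) = (1.86 − 1)/(1.86 + 1) = 0.86/2.86
RL = −20·log₁₀|Γ| = −20·log₁₀(0.301)

|Γ| ≈ 0.301; return loss ≈ 10.4 dB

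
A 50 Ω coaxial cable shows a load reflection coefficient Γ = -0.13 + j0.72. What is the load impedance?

Z_L ≈ 12.9 + j40.1 Ω

Z_L = Z_0·(1 + Γ)/(1 − Γ) = 50·(0.87 + j0.72)/(1.13 − j0.72)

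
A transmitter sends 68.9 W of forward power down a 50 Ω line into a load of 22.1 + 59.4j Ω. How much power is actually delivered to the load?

|Γ| = |(-27.9 + j59.4)/(72.1 + j59.4)| = 0.703
|Γ|² = 0.494
P_refl = |Γ|²·P_inc = 34 W, P_del = (1 − |Γ|²)·P_inc = 34.9 W

P_delivered ≈ 34.9 W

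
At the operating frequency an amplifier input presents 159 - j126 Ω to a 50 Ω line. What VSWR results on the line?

VSWR ≈ 5.3

Γ = (Z_L − Z_0)/(Z_L + Z_0) = (109 − j126)/(209 − j126)
|Γ| = 167/244 = 0.683
VSWR = (1 + |Γ|)/(1 − |Γ|) = 1.68/0.317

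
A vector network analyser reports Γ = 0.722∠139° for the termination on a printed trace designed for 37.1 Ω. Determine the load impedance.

Z_L ≈ 6.8 + j13.5 Ω

Z_L = Z_0·(1 + Γ)/(1 − Γ) = 37.1·(0.455 + j0.474)/(1.54 − j0.474)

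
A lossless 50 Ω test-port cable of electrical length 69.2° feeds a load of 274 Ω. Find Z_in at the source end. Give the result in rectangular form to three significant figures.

tan(βl) = tan(69.2°) = 2.63
Z_in = Z_0·(Z_L + jZ_0·tanβl)/(Z_0 + jZ_L·tanβl)
     = 50·(274 + j132)/(50 + j721)

Z_in ≈ 10.4 − j18.3 Ω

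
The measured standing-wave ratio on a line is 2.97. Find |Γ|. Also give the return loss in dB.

|Γ| ≈ 0.496; return loss ≈ 6.09 dB

|Γ| = (S − 1)/(S + 1) = (2.97 − 1)/(2.97 + 1) = 1.97/3.97
RL = −20·log₁₀|Γ| = −20·log₁₀(0.496)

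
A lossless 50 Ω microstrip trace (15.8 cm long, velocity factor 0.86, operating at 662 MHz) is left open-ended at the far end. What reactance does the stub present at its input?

λ = v/f = 0.86·c / 662 MHz = 0.39 m
βl = 2π·l/λ = 2π × 0.405 = 146°
tan(βl) = -0.676
For an open-ended stub, Z_in = −jZ_0·cot(βl) = −jZ_0/tan(βl)

X_in ≈ 74 Ω (inductive)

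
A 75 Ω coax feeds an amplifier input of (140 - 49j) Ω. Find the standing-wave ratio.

VSWR ≈ 2.17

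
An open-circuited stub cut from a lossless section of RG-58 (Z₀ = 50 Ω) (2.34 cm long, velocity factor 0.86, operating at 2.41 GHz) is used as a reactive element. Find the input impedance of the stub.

Z_in ≈ −j10 Ω

λ = v/f = 0.86·c / 2.41 GHz = 0.107 m
βl = 2π·l/λ = 2π × 0.219 = 78.7°
tan(βl) = 5
For an open-circuited stub, Z_in = −jZ_0·cot(βl) = −jZ_0/tan(βl)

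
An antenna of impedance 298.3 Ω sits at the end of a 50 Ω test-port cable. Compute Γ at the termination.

Γ = 0.713

Γ = (Z_L − Z_0)/(Z_L + Z_0) = (298.3 − 50)/(298.3 + 50) = 248.3/348.3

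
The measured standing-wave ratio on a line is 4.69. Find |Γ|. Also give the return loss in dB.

|Γ| ≈ 0.649; return loss ≈ 3.76 dB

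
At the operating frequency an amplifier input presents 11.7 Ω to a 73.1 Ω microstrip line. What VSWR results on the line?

VSWR ≈ 6.25

Γ = (11.7 − 73.1)/(11.7 + 73.1) = -0.724
VSWR = (1 + 0.724)/(1 − 0.724)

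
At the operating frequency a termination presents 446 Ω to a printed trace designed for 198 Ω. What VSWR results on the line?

VSWR ≈ 2.25

Γ = (446 − 198)/(446 + 198) = 0.385
VSWR = (1 + 0.385)/(1 − 0.385)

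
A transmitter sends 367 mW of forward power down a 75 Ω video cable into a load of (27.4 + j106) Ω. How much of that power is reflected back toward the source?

|Γ| = |(-47.6 + j106)/(102.4 + j106)| = 0.788
|Γ|² = 0.622
P_refl = |Γ|²·P_inc = 228 mW, P_del = (1 − |Γ|²)·P_inc = 139 mW

P_reflected ≈ 228 mW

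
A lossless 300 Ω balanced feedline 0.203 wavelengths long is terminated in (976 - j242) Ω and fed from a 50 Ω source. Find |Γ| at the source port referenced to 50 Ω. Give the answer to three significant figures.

βl = 2π × 0.203 = 73.1°
tan(βl) = 3.29
Z_in = Z_0·(Z_L + jZ_0·tanβl)/(Z_0 + jZ_L·tanβl) = 90.2 − j60.5 Ω
Γ_s = (Z_in − Z_s)/(Z_in + Z_s) = (40.2 − j60.5)/(140 − j60.5), |Γ_s| = 0.476

|Γ| ≈ 0.476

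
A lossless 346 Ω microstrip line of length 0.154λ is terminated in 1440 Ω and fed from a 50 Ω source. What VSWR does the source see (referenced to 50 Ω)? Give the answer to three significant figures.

VSWR ≈ 10.7

βl = 2π × 0.154 = 55.4°
tan(βl) = 1.45
Z_in = Z_0·(Z_L + jZ_0·tanβl)/(Z_0 + jZ_L·tanβl) = 119 − j219 Ω
Γ_s = (Z_in − Z_s)/(Z_in + Z_s) = (69.3 − j219)/(169 − j219), |Γ_s| = 0.829
VSWR = (1 + |Γ_s|)/(1 − |Γ_s|)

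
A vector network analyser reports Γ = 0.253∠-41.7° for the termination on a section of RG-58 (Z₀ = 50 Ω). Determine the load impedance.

Z_L ≈ 68.2 − j24.5 Ω

Z_L = Z_0·(1 + Γ)/(1 − Γ) = 50·(1.19 − j0.168)/(0.811 + j0.168)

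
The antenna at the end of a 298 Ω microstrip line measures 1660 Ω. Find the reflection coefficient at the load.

Γ = 0.696

Γ = (Z_L − Z_0)/(Z_L + Z_0) = (1660 − 298)/(1660 + 298) = 1362/1958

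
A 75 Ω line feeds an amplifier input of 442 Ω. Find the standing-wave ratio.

VSWR ≈ 5.89

For a purely resistive load, VSWR = R_L/Z_0 or Z_0/R_L (whichever > 1) = 442/75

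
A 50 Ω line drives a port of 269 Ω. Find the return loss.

Γ = (269 − 50)/(269 + 50) = 0.687
RL = −20·log₁₀|Γ| = −20·log₁₀(0.687)

RL ≈ 3.27 dB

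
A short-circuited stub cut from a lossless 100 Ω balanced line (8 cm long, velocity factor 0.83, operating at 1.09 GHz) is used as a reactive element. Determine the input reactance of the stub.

X_in ≈ -137 Ω (capacitive)

λ = v/f = 0.83·c / 1.09 GHz = 0.228 m
βl = 2π·l/λ = 2π × 0.35 = 126°
tan(βl) = -1.37
For a short-circuited stub, Z_in = jZ_0·tan(βl)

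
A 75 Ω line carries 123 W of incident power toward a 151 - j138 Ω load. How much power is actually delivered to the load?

P_delivered ≈ 79.5 W

|Γ| = |(76 − j138)/(226 − j138)| = 0.595
|Γ|² = 0.354
P_refl = |Γ|²·P_inc = 43.5 W, P_del = (1 − |Γ|²)·P_inc = 79.5 W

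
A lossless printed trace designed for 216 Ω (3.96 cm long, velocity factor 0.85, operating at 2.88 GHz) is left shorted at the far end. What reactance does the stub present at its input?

λ = v/f = 0.85·c / 2.88 GHz = 0.0885 m
βl = 2π·l/λ = 2π × 0.447 = 161°
tan(βl) = -0.344
For a shorted stub, Z_in = jZ_0·tan(βl)

X_in ≈ -74.3 Ω (capacitive)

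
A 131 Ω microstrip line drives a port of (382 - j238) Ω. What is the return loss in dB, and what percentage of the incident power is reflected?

RL ≈ 4.27 dB; 37.4% of incident power reflected

Γ = (251 − j238)/(513 − j238), |Γ| = 0.612
RL = −20·log₁₀(0.612) = 4.27 dB
P_refl/P_inc = |Γ|² = 0.374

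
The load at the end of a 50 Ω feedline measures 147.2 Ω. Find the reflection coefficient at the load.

Γ = (Z_L − Z_0)/(Z_L + Z_0) = (147.2 − 50)/(147.2 + 50) = 97.2/197.2

Γ = 0.493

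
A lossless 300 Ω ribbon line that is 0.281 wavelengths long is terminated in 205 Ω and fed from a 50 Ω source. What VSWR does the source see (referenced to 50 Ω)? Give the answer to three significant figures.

VSWR ≈ 8.61

βl = 2π × 0.281 = 101°
tan(βl) = -5.07
Z_in = Z_0·(Z_L + jZ_0·tanβl)/(Z_0 + jZ_L·tanβl) = 421 − j62.4 Ω
Γ_s = (Z_in − Z_s)/(Z_in + Z_s) = (371 − j62.4)/(471 − j62.4), |Γ_s| = 0.792
VSWR = (1 + |Γ_s|)/(1 − |Γ_s|)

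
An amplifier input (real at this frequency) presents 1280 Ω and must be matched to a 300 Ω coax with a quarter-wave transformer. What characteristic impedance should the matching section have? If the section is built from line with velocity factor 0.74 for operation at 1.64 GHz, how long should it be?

Z_qwt ≈ 620 Ω; length ≈ 3.38 cm

Z_qwt = √(Z_0·R_L) = √(300 × 1280) = √384000
λ = 0.74·c/f = 0.135 m, so l = λ/4 = 0.0338 m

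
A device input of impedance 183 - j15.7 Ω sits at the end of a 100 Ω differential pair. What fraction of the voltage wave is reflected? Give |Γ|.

Γ = (Z_L − Z_0)/(Z_L + Z_0) = (83 − j15.7)/(283 − j15.7)
|Γ| = 84.5/283

|Γ| ≈ 0.298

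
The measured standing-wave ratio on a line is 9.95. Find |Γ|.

|Γ| = (S − 1)/(S + 1) = (9.95 − 1)/(9.95 + 1) = 8.95/10.9

|Γ| ≈ 0.817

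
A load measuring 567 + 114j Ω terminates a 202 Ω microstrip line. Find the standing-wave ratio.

VSWR ≈ 2.94

Γ = (Z_L − Z_0)/(Z_L + Z_0) = (365 + j114)/(769 + j114)
|Γ| = 382/777 = 0.492
VSWR = (1 + |Γ|)/(1 − |Γ|) = 1.49/0.508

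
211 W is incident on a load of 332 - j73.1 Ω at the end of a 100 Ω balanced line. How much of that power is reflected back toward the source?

P_reflected ≈ 65 W

|Γ| = |(232 − j73.1)/(432 − j73.1)| = 0.555
|Γ|² = 0.308
P_refl = |Γ|²·P_inc = 65 W, P_del = (1 − |Γ|²)·P_inc = 146 W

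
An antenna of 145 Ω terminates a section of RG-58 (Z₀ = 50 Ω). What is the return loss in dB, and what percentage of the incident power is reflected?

Γ = (145 − 50)/(145 + 50) = 0.487
RL = −20·log₁₀(0.487) = 6.25 dB
P_refl/P_inc = |Γ|² = 0.237

RL ≈ 6.25 dB; 23.7% of incident power reflected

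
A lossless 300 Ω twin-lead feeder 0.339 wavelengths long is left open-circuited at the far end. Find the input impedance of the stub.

Z_in ≈ +j188 Ω

βl = 2π × 0.339 = 122°
tan(βl) = -1.6
For an open-circuited stub, Z_in = −jZ_0·cot(βl) = −jZ_0/tan(βl)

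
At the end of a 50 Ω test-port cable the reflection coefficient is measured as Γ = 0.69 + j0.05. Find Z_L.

Z_L = Z_0·(1 + Γ)/(1 − Γ) = 50·(1.69 + j0.05)/(0.31 − j0.05)

Z_L ≈ 264 + j50.7 Ω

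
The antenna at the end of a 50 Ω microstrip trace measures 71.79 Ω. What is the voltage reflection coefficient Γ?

Γ = (Z_L − Z_0)/(Z_L + Z_0) = (71.79 − 50)/(71.79 + 50) = 21.79/121.8

Γ = 0.179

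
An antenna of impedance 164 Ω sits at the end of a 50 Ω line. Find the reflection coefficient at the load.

Γ = (Z_L − Z_0)/(Z_L + Z_0) = (164 − 50)/(164 + 50) = 114/214

Γ = 0.533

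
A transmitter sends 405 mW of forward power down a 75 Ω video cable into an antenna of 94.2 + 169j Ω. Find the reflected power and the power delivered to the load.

P_reflected ≈ 205 mW; P_delivered ≈ 200 mW

|Γ| = |(19.2 + j169)/(169.2 + j169)| = 0.711
|Γ|² = 0.506
P_refl = |Γ|²·P_inc = 205 mW, P_del = (1 − |Γ|²)·P_inc = 200 mW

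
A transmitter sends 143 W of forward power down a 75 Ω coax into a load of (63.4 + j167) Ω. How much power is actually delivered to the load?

P_delivered ≈ 57.8 W

|Γ| = |(-11.6 + j167)/(138.4 + j167)| = 0.772
|Γ|² = 0.596
P_refl = |Γ|²·P_inc = 85.2 W, P_del = (1 − |Γ|²)·P_inc = 57.8 W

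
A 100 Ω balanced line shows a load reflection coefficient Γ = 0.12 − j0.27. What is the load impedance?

Z_L = Z_0·(1 + Γ)/(1 − Γ) = 100·(1.12 − j0.27)/(0.88 + j0.27)

Z_L ≈ 108 − j63.7 Ω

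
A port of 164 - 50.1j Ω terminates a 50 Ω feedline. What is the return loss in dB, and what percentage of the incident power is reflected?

Γ = (114 − j50.1)/(214 − j50.1), |Γ| = 0.567
RL = −20·log₁₀(0.567) = 4.94 dB
P_refl/P_inc = |Γ|² = 0.321

RL ≈ 4.94 dB; 32.1% of incident power reflected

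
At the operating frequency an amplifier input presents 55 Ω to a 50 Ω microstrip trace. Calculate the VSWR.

For a purely resistive load, VSWR = R_L/Z_0 or Z_0/R_L (whichever > 1) = 55/50

VSWR ≈ 1.1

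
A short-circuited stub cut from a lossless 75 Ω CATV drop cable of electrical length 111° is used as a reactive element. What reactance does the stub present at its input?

X_in ≈ -195 Ω (capacitive)

tan(βl) = -2.61
For a short-circuited stub, Z_in = jZ_0·tan(βl)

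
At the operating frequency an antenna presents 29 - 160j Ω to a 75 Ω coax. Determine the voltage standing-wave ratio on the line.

VSWR ≈ 14.7

Γ = (Z_L − Z_0)/(Z_L + Z_0) = (-46 − j160)/(104 − j160)
|Γ| = 166/191 = 0.872
VSWR = (1 + |Γ|)/(1 − |Γ|) = 1.87/0.128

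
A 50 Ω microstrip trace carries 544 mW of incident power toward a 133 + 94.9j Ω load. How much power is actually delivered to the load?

|Γ| = |(83 + j94.9)/(183 + j94.9)| = 0.612
|Γ|² = 0.374
P_refl = |Γ|²·P_inc = 203 mW, P_del = (1 − |Γ|²)·P_inc = 341 mW

P_delivered ≈ 341 mW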